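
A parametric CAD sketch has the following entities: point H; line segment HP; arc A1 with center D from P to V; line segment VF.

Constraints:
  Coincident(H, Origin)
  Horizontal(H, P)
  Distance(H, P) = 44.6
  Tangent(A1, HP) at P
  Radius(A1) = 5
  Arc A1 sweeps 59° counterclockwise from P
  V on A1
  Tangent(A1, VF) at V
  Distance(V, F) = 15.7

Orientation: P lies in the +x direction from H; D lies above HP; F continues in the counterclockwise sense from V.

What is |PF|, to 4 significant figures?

20.13

H is at the origin; HP is horizontal with |HP| = 44.6 and P on the +x side, so P = (44.60, 0.000). Since A1 is tangent to HP there, DP ⟂ HP, so D = P + (0, 5) = (44.60, 5.000). On A1, P sits at bearing -90° from D; a 59° counterclockwise sweep puts V at bearing -31°, so V = D + 5.0·(cos -31°, sin -31°) = (48.89, 2.425). A1 meets VF tangentially, so DV is at right angles to VF, so VF runs along (−sin -31°, cos -31°); with |VF| = 15.7, F = (56.97, 15.88). Then |PF| = |F − P| = 20.13.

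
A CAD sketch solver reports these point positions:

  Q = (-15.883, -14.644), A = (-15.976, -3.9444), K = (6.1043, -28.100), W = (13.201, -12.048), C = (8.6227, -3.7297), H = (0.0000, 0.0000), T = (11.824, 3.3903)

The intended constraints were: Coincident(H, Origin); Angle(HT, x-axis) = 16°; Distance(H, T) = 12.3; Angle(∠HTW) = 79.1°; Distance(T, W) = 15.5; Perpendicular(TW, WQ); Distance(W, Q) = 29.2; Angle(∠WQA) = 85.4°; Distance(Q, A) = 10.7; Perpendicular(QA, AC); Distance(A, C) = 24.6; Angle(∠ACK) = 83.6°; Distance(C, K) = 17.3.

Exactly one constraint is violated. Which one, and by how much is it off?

Distance(C, K) = 17.3 — off by 7.20.

H = (0.00, 0.00) ✓; HT at 16.00° ✓; |HT| = 12.30 ✓; ∠HTW = 79.10° ✓; |TW| = 15.50 ✓; ∠(TW, WQ) = 90.00° ✓; |WQ| = 29.20 ✓; ∠WQA = 85.40° ✓; |QA| = 10.70 ✓; ∠(QA, AC) = 90.00° ✓; |AC| = 24.60 ✓; ∠ACK = 83.60° ✓; |CK| = 24.50 ✗.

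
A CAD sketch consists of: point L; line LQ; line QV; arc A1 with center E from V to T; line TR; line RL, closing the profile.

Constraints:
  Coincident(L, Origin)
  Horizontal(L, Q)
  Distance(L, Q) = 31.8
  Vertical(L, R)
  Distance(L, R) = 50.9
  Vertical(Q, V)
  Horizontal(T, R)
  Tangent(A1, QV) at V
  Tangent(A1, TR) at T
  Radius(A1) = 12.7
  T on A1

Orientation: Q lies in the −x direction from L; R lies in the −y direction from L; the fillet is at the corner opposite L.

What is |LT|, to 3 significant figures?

54.4

The virtual corner opposite L is at (-31.8, -50.9). A1 meets QV tangentially, so EV is at right angles to QV and since A1 is tangent to TR there, ET ⟂ TR, with radius 12.7, so the center E sits 12.7 in from both sides at E = (-19.1, -38.2). That places the tangent points at V = (-31.8, -38.2) on QV and T = (-19.1, -50.9) on TR. Then |LT| = |T − L| = 54.4.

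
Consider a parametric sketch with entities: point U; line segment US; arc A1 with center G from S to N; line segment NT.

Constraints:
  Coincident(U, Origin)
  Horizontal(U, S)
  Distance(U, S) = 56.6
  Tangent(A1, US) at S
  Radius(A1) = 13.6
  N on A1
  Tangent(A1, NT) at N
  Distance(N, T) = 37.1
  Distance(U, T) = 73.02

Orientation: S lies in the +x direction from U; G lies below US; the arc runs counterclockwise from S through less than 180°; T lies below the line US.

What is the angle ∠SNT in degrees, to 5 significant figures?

129.31°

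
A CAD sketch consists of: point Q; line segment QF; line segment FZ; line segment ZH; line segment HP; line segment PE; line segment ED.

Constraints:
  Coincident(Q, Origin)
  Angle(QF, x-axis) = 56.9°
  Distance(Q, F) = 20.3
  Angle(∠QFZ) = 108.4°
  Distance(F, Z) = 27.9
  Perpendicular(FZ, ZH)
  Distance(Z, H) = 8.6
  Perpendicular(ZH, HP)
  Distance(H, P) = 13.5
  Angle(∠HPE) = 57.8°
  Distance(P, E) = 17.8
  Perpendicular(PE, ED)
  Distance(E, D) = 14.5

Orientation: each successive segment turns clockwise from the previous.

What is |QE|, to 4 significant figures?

39.74

ZH is perpendicular to HP, so HP runs at 165.3°; with |HP| = 13.5, P = (22.83, 5.033). ∠HPE = 57.8° gives PE at 43.10° from the x-axis; with |PE| = 17.8, E = (35.83, 17.20). Then |QE| = |E − Q| = 39.74.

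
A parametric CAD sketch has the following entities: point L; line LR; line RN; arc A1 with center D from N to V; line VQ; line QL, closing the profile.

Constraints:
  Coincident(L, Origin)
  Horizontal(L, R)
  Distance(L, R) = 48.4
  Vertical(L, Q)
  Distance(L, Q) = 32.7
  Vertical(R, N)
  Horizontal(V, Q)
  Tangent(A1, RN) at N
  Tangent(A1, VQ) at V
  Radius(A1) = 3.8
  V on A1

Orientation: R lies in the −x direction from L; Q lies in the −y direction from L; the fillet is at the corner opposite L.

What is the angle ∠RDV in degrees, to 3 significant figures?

173°

L is at the origin; L and R share the same y with |LR| = 48.4 and R on the −x side, so R = (-48.4, 0.00). LQ is vertical with |LQ| = 32.7 and Q on the −y side, so Q = (0.00, -32.7). The virtual corner opposite L is at (-48.4, -32.7). Since A1 is tangent to RN there, DN ⟂ RN and since A1 is tangent to VQ there, DV ⟂ VQ, with radius 3.8, so the center D sits 3.8 in from both sides at D = (-44.6, -28.9). That places the tangent points at N = (-48.4, -28.9) on RN and V = (-44.6, -32.7) on VQ. Then cos ∠RDV = DR·DV / (|DR||DV|), giving 173°.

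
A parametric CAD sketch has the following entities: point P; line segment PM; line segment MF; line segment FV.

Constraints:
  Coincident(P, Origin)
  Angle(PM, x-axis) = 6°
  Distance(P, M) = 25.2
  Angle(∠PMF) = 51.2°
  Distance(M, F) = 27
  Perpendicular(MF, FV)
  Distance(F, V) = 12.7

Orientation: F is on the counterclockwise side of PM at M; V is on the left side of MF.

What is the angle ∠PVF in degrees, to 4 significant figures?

121.8°

P is at the origin; PM runs at 6.0° with length 25.2, so M = 25.2·(cos 6.0°, sin 6.0°) = (25.06, 2.634). ∠PMF = 51.2°, so MF runs at 6.0° + (180° − 51.2°) = 134.8° from the x-axis; with |MF| = 27.0, F = M + 27.0·(cos 134.8°, sin 134.8°) = (6.037, 21.79). MF is perpendicular to FV; with |FV| = 12.7 on the left of MF, V = F + 12.7·(-0.7096, -0.7046) = (-2.975, 12.84). Then cos ∠PVF = VP·VF / (|VP||VF|), giving 121.8°.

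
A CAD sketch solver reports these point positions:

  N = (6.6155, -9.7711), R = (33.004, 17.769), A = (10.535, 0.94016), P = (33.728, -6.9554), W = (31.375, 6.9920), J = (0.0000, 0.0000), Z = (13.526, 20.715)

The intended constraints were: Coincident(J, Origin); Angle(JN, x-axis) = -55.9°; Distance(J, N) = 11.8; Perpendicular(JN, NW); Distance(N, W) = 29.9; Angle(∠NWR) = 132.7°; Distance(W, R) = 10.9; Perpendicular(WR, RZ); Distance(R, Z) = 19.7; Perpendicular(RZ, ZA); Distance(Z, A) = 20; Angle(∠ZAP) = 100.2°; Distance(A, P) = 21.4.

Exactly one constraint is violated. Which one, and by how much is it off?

Distance(A, P) = 21.4 — off by 3.10.

J = (0.00, 0.00) ✓; JN at -55.90° ✓; |JN| = 11.80 ✓; ∠(JN, NW) = 90.00° ✓; |NW| = 29.90 ✓; ∠NWR = 132.7° ✓; |WR| = 10.90 ✓; ∠(WR, RZ) = 89.99° ✓; |RZ| = 19.70 ✓; ∠(RZ, ZA) = 90.00° ✓; |ZA| = 20.00 ✓; ∠ZAP = 100.2° ✓; |AP| = 24.50 ✗.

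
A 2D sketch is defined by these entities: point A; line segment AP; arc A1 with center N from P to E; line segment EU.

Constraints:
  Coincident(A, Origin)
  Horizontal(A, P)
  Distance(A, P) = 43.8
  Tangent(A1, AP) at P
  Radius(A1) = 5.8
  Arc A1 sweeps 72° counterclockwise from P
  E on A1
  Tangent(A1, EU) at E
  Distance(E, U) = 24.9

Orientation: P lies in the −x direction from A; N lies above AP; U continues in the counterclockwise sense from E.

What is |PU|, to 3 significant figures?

30.7

On A1, P sits at bearing -90° from N; a 72° counterclockwise sweep puts E at bearing -18°, so E = N + 5.8·(cos -18°, sin -18°) = (-38.3, 4.01). The tangent condition forces NE to be normal to EU, so EU runs along (−sin -18°, cos -18°); with |EU| = 24.9, U = (-30.6, 27.7). Then |PU| = |U − P| = 30.7.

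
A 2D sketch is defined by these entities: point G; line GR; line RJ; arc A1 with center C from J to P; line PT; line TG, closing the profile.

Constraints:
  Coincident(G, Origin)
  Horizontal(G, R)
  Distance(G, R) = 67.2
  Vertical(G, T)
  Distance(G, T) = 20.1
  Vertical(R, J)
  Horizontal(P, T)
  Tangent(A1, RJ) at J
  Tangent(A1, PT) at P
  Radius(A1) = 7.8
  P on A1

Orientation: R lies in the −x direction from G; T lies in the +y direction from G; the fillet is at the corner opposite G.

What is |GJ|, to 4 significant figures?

68.32

G is at the origin; GR is horizontal with |GR| = 67.2 and R on the −x side, so R = (-67.20, 0.000). G and T share the same x with |GT| = 20.1 and T on the +y side, so T = (0.000, 20.10). The virtual corner opposite G is at (-67.20, 20.10). A1 meets RJ tangentially, so CJ is at right angles to RJ and A1 meets PT tangentially, so CP is at right angles to PT, with radius 7.8, so the center C sits 7.8 in from both sides at C = (-59.40, 12.30). That places the tangent points at J = (-67.20, 12.30) on RJ and P = (-59.40, 20.10) on PT. Then |GJ| = |J − G| = 68.32.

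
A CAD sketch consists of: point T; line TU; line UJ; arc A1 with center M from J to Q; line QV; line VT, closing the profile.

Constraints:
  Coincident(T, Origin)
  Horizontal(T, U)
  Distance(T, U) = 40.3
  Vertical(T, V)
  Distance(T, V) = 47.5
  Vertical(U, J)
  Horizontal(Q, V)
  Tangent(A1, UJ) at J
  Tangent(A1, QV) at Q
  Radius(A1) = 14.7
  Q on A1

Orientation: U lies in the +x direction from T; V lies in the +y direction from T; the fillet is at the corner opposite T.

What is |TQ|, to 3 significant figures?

54.0

T is at the origin; TU is horizontal with |TU| = 40.3 and U on the +x side, so U = (40.3, 0.00). T and V share the same x with |TV| = 47.5 and V on the +y side, so V = (0.00, 47.5). The virtual corner opposite T is at (40.3, 47.5). Tangency of A1 to UJ means the radius MJ is perpendicular to UJ and since A1 is tangent to QV there, MQ ⟂ QV, with radius 14.7, so the center M sits 14.7 in from both sides at M = (25.6, 32.8). That places the tangent points at J = (40.3, 32.8) on UJ and Q = (25.6, 47.5) on QV. Then |TQ| = |Q − T| = 54.0.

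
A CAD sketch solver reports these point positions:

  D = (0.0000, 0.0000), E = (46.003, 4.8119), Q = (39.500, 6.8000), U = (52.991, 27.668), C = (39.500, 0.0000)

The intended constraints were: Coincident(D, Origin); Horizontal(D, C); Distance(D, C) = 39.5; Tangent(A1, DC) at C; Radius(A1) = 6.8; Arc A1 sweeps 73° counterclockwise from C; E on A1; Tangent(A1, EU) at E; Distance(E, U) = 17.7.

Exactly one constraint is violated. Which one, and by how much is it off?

Distance(E, U) = 17.7 — off by 6.20.

D = (0.00, 0.00) ✓; D.y = 0.00, C.y = 0.00 ✓; |DC| = 39.50 ✓; ∠(QC, CD) = 90.00° ✓; |QC| = 6.800 ✓; bearing(Q→E) − bearing(Q→C) = 73.00° ✓; |QE| = 6.800 ✓; ∠(QE, EU) = 90.00° ✓; |EU| = 23.90 ✗.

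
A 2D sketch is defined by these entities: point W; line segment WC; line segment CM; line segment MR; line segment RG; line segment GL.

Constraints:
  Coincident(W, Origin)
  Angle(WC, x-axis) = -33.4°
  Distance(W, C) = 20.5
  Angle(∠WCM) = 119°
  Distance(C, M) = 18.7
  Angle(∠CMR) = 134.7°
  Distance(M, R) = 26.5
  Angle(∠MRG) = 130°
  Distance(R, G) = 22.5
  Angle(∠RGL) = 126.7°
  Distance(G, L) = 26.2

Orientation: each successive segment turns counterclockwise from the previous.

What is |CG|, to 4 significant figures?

54.26

∠CMR = 134.7° gives MR at 72.90° from the x-axis; with |MR| = 26.5, R = (41.48, 22.71). ∠MRG = 130.0° gives RG at 122.9° from the x-axis; with |RG| = 22.5, G = (29.26, 41.60). Then |CG| = |G − C| = 54.26.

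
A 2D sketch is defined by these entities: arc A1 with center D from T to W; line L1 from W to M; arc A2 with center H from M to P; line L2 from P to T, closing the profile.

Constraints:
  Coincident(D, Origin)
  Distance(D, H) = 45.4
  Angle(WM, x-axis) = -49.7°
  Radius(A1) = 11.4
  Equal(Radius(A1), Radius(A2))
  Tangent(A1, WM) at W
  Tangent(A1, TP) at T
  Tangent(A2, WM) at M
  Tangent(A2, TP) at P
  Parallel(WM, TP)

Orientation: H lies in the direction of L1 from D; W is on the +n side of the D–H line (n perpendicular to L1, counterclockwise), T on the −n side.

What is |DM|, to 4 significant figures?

46.81

The slot axis is L1's direction at -49.7°, so u = (cos -49.7°, sin -49.7°) = (0.6468, -0.7627) and n = (−sin -49.7°, cos -49.7°) = (0.7627, 0.6468). D is at the origin and H lies 45.4 along u from D, so H = 45.4·u = (29.36, -34.63). Tangency of A1 to both parallel lines with radius 11.4 puts W and T at D ± 11.4·n: W = (8.694, 7.373), T = (-8.694, -7.373). Equal radii place M and P the same way about H: M = H + 11.4·n = (38.06, -27.25), P = H − 11.4·n = (20.67, -42.00). Then |DM| = |M − D| = 46.81.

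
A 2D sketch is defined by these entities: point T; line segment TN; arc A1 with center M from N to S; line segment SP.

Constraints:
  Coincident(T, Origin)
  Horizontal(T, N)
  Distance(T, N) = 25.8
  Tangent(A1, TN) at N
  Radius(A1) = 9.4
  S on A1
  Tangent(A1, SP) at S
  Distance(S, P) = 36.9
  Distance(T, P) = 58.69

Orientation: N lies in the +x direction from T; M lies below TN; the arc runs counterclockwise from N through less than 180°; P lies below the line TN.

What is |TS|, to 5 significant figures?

22.699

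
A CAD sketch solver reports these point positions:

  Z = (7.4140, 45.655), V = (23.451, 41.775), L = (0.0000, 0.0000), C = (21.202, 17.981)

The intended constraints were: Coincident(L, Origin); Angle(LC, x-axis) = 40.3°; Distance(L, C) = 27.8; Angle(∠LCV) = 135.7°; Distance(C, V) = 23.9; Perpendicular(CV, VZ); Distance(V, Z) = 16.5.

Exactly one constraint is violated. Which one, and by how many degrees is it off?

Perpendicular(CV, VZ) — off by 8.20°.

L = (0.00, 0.00) ✓; LC at 40.30° ✓; |LC| = 27.80 ✓; ∠LCV = 135.7° ✓; |CV| = 23.90 ✓; ∠(CV, VZ) = 81.80° ✗; |VZ| = 16.50 ✓.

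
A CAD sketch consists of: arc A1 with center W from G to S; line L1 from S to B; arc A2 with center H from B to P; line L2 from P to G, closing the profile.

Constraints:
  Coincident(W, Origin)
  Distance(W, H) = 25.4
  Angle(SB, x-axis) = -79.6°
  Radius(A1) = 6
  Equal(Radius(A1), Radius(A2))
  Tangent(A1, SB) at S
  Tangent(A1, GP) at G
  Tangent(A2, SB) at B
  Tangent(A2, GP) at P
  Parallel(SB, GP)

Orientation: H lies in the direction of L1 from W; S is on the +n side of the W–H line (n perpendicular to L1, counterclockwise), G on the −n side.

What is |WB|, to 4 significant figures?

26.10

The slot axis is L1's direction at -79.6°, so u = (cos -79.6°, sin -79.6°) = (0.1805, -0.9836) and n = (−sin -79.6°, cos -79.6°) = (0.9836, 0.1805). W is at the origin and H lies 25.4 along u from W, so H = 25.4·u = (4.585, -24.98). Tangency of A1 to both parallel lines with radius 6.0 puts S and G at W ± 6.0·n: S = (5.901, 1.083), G = (-5.901, -1.083). Equal radii place B and P the same way about H: B = H + 6.0·n = (10.49, -23.90), P = H − 6.0·n = (-1.316, -26.07). Then |WB| = |B − W| = 26.10.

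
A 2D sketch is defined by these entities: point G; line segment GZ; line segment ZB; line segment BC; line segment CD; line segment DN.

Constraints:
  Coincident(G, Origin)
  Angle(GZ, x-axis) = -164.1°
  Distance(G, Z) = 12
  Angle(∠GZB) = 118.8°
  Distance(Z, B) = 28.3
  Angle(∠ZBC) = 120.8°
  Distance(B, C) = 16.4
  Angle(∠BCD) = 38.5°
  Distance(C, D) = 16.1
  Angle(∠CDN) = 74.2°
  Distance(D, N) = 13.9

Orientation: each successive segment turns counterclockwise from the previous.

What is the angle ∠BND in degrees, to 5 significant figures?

6.4809°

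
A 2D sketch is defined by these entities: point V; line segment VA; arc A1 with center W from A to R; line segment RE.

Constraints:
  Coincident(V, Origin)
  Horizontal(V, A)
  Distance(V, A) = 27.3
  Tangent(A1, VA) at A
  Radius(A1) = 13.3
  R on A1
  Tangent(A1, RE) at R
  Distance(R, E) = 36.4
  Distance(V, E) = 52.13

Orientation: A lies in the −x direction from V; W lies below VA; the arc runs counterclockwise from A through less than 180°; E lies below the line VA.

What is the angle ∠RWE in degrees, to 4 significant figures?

69.93°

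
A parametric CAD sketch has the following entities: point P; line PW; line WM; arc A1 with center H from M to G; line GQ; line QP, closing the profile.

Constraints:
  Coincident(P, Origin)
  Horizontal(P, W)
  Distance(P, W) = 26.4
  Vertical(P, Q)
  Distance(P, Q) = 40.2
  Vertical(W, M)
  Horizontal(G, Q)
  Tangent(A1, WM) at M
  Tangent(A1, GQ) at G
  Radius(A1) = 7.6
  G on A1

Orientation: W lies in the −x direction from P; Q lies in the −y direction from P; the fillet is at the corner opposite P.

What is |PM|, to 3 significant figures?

41.9

P is at the origin; P and W share the same y with |PW| = 26.4 and W on the −x side, so W = (-26.4, 0.00). P and Q share the same x with |PQ| = 40.2 and Q on the −y side, so Q = (0.00, -40.2). The virtual corner opposite P is at (-26.4, -40.2). The tangent condition forces HM to be normal to WM and A1 meets GQ tangentially, so HG is at right angles to GQ, with radius 7.6, so the center H sits 7.6 in from both sides at H = (-18.8, -32.6). That places the tangent points at M = (-26.4, -32.6) on WM and G = (-18.8, -40.2) on GQ. Then |PM| = |M − P| = 41.9.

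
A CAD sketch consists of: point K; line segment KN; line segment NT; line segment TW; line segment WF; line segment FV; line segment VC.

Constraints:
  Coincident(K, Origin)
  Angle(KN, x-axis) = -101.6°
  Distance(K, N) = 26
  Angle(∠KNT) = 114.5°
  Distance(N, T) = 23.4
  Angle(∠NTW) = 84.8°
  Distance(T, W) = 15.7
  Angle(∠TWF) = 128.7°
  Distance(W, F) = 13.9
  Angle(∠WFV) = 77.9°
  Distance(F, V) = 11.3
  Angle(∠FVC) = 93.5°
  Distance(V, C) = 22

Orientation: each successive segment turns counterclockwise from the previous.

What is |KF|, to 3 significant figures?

21.2

K is at the origin; KN runs at -101.6° with length 26.0, so N = (-5.23, -25.5). ∠KNT = 114.5° gives NT at -36.1° from the x-axis; with |NT| = 23.4, T = (13.7, -39.3). ∠NTW = 84.8° gives TW at 59.1° from the x-axis; with |TW| = 15.7, W = (21.7, -25.8). ∠TWF = 128.7° gives WF at 110° from the x-axis; with |WF| = 13.9, F = (16.9, -12.8). Then |KF| = |F − K| = 21.2.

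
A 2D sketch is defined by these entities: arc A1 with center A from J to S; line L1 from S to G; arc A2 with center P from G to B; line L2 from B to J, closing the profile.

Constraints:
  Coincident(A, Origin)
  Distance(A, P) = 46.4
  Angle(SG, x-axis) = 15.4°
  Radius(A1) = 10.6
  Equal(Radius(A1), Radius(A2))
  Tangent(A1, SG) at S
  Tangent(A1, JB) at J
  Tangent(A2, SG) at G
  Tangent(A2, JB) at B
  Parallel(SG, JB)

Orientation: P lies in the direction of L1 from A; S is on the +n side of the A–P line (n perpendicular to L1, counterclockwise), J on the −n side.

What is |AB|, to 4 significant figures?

47.60

Tangency of A1 to both parallel lines with radius 10.6 puts S and J at A ± 10.6·n: S = (-2.815, 10.22), J = (2.815, -10.22). Equal radii place G and B the same way about P: G = P + 10.6·n = (41.92, 22.54), B = P − 10.6·n = (47.55, 2.102). Then |AB| = |B − A| = 47.60.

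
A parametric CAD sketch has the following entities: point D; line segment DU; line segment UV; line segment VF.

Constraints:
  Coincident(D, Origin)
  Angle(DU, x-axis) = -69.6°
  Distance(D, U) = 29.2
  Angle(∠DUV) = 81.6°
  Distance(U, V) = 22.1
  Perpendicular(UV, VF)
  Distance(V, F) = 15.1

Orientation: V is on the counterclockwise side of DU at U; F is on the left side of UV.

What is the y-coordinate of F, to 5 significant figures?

-3.4896

∠DUV = 81.6°, so UV runs at -69.6° + (180° − 81.6°) = 28.800° from the x-axis; with |UV| = 22.1, V = U + 22.1·(cos 28.800°, sin 28.800°) = (29.545, -16.722). UV ⟂ VF; with |VF| = 15.1 on the left of UV, F = V + 15.1·(-0.48175, 0.87631) = (22.270, -3.4896). So F.y = -3.4896.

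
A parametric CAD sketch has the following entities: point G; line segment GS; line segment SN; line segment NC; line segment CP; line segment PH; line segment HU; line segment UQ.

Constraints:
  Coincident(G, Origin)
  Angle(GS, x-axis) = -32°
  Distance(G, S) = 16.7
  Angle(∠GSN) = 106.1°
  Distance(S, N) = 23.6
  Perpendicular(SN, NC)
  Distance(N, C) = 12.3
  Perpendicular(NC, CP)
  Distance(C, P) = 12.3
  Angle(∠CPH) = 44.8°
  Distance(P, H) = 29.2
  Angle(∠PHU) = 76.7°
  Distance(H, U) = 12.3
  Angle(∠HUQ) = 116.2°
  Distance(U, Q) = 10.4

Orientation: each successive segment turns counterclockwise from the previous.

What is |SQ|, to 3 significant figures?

34.7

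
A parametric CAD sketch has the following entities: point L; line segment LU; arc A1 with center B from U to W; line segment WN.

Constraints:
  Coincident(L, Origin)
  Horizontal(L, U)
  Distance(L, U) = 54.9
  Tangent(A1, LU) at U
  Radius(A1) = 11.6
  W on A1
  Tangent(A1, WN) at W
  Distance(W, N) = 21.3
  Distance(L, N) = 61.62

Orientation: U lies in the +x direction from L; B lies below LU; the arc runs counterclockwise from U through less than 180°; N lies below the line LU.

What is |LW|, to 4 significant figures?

46.41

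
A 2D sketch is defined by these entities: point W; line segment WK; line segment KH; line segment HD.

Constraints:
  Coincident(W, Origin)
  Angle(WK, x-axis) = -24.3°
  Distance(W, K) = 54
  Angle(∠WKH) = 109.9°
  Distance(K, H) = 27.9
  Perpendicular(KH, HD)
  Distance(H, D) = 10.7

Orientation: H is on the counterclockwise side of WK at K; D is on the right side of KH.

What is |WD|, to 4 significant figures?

76.95

W is at the origin; WK runs at -24.3° with length 54.0, so K = 54.0·(cos -24.3°, sin -24.3°) = (49.22, -22.22). ∠WKH = 109.9°, so KH runs at -24.3° + (180° − 109.9°) = 45.80° from the x-axis; with |KH| = 27.9, H = K + 27.9·(cos 45.80°, sin 45.80°) = (68.67, -2.220). KH ⟂ HD; with |HD| = 10.7 on the right of KH, D = H + 10.7·(0.7169, -0.6972) = (76.34, -9.680). Then |WD| = |D − W| = 76.95.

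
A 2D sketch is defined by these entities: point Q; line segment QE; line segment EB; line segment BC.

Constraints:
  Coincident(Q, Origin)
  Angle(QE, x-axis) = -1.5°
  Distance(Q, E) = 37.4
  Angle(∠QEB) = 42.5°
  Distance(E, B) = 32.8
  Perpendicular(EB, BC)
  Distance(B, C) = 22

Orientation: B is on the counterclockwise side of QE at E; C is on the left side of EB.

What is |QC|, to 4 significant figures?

6.163

Q is at the origin; QE runs at -1.5° with length 37.4, so E = 37.4·(cos -1.5°, sin -1.5°) = (37.39, -0.9790). ∠QEB = 42.5°, so EB runs at -1.5° + (180° − 42.5°) = 136.0° from the x-axis; with |EB| = 32.8, B = E + 32.8·(cos 136.0°, sin 136.0°) = (13.79, 21.81). EB is perpendicular to BC; with |BC| = 22.0 on the left of EB, C = B + 22.0·(-0.6947, -0.7193) = (-1.490, 5.980). Then |QC| = |C − Q| = 6.163.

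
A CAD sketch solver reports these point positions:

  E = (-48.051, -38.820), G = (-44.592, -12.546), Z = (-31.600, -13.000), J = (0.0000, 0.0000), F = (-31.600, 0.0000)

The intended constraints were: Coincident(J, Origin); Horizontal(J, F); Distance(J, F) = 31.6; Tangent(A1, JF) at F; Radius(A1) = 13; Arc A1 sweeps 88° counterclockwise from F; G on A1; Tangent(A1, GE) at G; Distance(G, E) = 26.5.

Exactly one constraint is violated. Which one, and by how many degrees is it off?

Tangent(A1, GE) at G — off by 5.50°.

J = (0.00, 0.00) ✓; J.y = 0.00, F.y = 0.00 ✓; |JF| = 31.60 ✓; ∠(ZF, FJ) = 90.00° ✓; |ZF| = 13.00 ✓; bearing(Z→G) − bearing(Z→F) = 88.00° ✓; |ZG| = 13.00 ✓; ∠(ZG, GE) = 95.50° ✗; |GE| = 26.50 ✓.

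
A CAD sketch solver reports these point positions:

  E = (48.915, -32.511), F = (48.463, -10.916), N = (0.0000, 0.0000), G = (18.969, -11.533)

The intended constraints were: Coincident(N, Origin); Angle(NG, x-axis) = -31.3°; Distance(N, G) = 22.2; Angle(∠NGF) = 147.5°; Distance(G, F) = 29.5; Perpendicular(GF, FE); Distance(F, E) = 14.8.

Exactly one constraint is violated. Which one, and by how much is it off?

Distance(F, E) = 14.8 — off by 6.80.

N = (0.00, 0.00) ✓; NG at -31.30° ✓; |NG| = 22.20 ✓; ∠NGF = 147.5° ✓; |GF| = 29.50 ✓; ∠(GF, FE) = 90.00° ✓; |FE| = 21.60 ✗.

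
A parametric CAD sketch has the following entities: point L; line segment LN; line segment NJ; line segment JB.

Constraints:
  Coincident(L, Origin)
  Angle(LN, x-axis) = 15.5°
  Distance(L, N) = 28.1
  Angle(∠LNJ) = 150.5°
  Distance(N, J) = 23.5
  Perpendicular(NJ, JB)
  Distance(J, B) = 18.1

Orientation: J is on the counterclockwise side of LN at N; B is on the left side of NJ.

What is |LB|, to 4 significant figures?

48.15

L is at the origin; LN runs at 15.5° with length 28.1, so N = 28.1·(cos 15.5°, sin 15.5°) = (27.08, 7.509). ∠LNJ = 150.5°, so NJ runs at 15.5° + (180° − 150.5°) = 45.00° from the x-axis; with |NJ| = 23.5, J = N + 23.5·(cos 45.00°, sin 45.00°) = (43.70, 24.13). The perpendicularity gives JB at right angles to NJ; with |JB| = 18.1 on the left of NJ, B = J + 18.1·(-0.7071, 0.7071) = (30.90, 36.93). Then |LB| = |B − L| = 48.15.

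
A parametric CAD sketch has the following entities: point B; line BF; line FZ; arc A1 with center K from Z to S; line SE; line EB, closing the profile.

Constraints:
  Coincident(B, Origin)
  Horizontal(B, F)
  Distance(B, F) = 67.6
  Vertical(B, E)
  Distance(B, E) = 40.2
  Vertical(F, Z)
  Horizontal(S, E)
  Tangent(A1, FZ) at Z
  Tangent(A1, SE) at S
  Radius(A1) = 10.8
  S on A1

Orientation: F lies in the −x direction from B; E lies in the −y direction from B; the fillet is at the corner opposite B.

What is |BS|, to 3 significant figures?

69.6

The virtual corner opposite B is at (-67.6, -40.2). The tangent condition forces KZ to be normal to FZ and A1 meets SE tangentially, so KS is at right angles to SE, with radius 10.8, so the center K sits 10.8 in from both sides at K = (-56.8, -29.4). That places the tangent points at Z = (-67.6, -29.4) on FZ and S = (-56.8, -40.2) on SE. Then |BS| = |S − B| = 69.6.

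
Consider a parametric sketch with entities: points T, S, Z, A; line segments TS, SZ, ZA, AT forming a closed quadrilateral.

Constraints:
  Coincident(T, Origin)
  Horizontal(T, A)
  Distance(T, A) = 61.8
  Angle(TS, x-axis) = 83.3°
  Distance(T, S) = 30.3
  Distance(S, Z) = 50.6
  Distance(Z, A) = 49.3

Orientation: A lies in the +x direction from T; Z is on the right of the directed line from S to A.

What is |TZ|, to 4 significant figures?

24.92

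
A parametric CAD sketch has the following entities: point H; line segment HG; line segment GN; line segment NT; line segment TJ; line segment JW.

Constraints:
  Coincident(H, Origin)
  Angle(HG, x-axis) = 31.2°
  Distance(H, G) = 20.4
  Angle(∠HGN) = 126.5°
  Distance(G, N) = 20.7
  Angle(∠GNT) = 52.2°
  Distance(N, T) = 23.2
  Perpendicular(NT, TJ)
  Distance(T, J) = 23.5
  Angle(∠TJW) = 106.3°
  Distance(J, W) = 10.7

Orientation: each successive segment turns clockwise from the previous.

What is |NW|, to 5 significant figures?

29.489

H is at the origin; HG runs at 31.2° with length 20.4, so G = (17.449, 10.568). ∠HGN = 126.5° gives GN at -22.300° from the x-axis; with |GN| = 20.7, N = (36.601, 2.7130). ∠GNT = 52.2° gives NT at -150.10° from the x-axis; with |NT| = 23.2, T = (16.489, -8.8519). NT ⟂ TJ, so TJ runs at 119.90°; with |TJ| = 23.5, J = (4.7748, 11.520). ∠TJW = 106.3° gives JW at 46.200° from the x-axis; with |JW| = 10.7, W = (12.181, 19.243). Then |NW| = |W − N| = 29.489.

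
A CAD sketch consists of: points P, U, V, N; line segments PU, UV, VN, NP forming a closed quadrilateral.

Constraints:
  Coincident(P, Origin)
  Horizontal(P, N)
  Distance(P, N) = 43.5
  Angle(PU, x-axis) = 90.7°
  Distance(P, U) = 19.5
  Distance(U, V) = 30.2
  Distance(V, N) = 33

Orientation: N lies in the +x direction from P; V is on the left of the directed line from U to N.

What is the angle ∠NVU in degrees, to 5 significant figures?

98.429°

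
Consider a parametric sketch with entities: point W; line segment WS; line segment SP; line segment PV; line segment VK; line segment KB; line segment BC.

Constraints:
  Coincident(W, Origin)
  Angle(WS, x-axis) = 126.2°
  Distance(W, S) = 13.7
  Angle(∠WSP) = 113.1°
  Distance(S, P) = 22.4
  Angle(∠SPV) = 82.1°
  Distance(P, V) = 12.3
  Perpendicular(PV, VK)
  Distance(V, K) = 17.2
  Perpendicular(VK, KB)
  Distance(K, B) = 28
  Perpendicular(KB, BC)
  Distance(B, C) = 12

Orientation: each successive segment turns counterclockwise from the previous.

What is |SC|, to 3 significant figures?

25.3

W is at the origin; WS runs at 126.2° with length 13.7, so S = (-8.09, 11.1). ∠WSP = 113.1° gives SP at -167° from the x-axis; with |SP| = 22.4, P = (-29.9, 5.98). ∠SPV = 82.1° gives PV at -69.0° from the x-axis; with |PV| = 12.3, V = (-25.5, -5.50). The perpendicularity gives VK at right angles to PV, so VK runs at 21.0°; with |VK| = 17.2, K = (-9.44, 0.659). VK ⟂ KB, so KB runs at 111°; with |KB| = 28.0, B = (-19.5, 26.8). KB is perpendicular to BC, so BC runs at -159°; with |BC| = 12.0, C = (-30.7, 22.5). Then |SC| = |C − S| = 25.3.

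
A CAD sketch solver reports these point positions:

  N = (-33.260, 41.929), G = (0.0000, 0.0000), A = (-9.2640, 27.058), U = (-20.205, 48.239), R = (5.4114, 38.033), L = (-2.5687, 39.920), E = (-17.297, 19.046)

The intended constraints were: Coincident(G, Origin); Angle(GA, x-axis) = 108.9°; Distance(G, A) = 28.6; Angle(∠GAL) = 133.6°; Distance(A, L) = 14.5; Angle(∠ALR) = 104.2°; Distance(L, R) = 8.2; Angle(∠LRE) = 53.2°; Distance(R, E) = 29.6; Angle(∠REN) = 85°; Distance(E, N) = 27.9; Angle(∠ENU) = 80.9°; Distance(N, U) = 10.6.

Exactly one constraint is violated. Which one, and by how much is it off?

Distance(N, U) = 10.6 — off by 3.90.

G = (0.00, 0.00) ✓; GA at 108.9° ✓; |GA| = 28.60 ✓; ∠GAL = 133.6° ✓; |AL| = 14.50 ✓; ∠ALR = 104.2° ✓; |LR| = 8.200 ✓; ∠LRE = 53.20° ✓; |RE| = 29.60 ✓; ∠REN = 85.00° ✓; |EN| = 27.90 ✓; ∠ENU = 80.90° ✓; |NU| = 14.50 ✗.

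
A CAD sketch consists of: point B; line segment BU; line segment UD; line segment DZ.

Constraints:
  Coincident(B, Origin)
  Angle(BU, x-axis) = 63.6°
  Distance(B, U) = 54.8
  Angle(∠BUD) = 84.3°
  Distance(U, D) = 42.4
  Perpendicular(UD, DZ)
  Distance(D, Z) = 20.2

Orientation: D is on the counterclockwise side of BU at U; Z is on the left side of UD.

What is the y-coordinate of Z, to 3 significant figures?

45.2

∠BUD = 84.3°, so UD runs at 63.6° + (180° − 84.3°) = 159° from the x-axis; with |UD| = 42.4, D = U + 42.4·(cos 159°, sin 159°) = (-15.3, 64.1). UD ⟂ DZ; with |DZ| = 20.2 on the left of UD, Z = D + 20.2·(-0.353, -0.935) = (-22.4, 45.2). So Z.y = 45.2.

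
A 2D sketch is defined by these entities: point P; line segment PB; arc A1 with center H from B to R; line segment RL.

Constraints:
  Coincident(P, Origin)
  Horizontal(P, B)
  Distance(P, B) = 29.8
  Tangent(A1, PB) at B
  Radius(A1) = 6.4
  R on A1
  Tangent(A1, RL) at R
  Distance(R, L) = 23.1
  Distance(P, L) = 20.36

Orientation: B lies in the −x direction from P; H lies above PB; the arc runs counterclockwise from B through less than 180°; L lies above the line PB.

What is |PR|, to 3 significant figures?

25.3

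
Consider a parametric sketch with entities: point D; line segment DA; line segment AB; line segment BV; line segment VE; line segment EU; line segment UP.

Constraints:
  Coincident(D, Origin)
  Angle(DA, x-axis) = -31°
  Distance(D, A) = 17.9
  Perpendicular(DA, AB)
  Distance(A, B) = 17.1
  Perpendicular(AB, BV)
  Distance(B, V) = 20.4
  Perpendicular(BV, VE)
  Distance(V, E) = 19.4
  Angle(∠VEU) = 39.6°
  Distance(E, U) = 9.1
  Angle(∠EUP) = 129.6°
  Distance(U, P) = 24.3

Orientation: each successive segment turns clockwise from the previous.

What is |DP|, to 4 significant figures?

28.61

D is at the origin; DA runs at -31.0° with length 17.9, so A = (15.34, -9.219). The perpendicularity gives AB at right angles to DA, so AB runs at -121.0°; with |AB| = 17.1, B = (6.536, -23.88). The perpendicularity gives BV at right angles to AB, so BV runs at 149.0°; with |BV| = 20.4, V = (-10.95, -13.37). BV is perpendicular to VE, so VE runs at 59.00°; with |VE| = 19.4, E = (-0.9583, 3.259). ∠VEU = 39.6° gives EU at -81.40° from the x-axis; with |EU| = 9.1, U = (0.4024, -5.739). ∠EUP = 129.6° gives UP at -131.8° from the x-axis; with |UP| = 24.3, P = (-15.79, -23.85). Then |DP| = |P − D| = 28.61.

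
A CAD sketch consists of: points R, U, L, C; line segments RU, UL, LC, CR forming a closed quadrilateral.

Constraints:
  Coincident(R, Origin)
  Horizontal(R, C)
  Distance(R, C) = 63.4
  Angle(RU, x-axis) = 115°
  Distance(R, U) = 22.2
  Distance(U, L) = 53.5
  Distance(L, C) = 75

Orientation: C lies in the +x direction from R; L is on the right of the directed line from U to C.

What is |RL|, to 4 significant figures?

33.33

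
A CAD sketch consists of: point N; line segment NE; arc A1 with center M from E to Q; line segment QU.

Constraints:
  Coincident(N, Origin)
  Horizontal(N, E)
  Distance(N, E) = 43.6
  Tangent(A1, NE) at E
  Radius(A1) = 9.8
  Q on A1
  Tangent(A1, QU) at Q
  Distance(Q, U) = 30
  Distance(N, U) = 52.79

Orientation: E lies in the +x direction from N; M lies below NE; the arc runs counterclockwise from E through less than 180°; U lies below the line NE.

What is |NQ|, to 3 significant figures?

35.3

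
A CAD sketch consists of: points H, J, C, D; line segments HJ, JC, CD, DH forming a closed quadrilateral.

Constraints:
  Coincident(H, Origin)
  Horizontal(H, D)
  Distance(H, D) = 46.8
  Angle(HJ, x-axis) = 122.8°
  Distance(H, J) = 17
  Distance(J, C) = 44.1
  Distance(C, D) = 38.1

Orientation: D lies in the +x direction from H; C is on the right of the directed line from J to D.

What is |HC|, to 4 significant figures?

27.11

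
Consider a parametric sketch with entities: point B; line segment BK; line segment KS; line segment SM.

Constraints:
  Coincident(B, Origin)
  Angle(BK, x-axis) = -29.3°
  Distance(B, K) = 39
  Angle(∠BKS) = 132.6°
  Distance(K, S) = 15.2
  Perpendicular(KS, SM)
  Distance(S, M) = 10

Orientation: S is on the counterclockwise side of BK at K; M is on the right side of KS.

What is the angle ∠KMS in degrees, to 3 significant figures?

56.7°

B is at the origin; BK runs at -29.3° with length 39.0, so K = 39.0·(cos -29.3°, sin -29.3°) = (34.0, -19.1). ∠BKS = 132.6°, so KS runs at -29.3° + (180° − 132.6°) = 18.1° from the x-axis; with |KS| = 15.2, S = K + 15.2·(cos 18.1°, sin 18.1°) = (48.5, -14.4). The perpendicularity gives SM at right angles to KS; with |SM| = 10.0 on the right of KS, M = S + 10.0·(0.311, -0.951) = (51.6, -23.9). Then cos ∠KMS = MK·MS / (|MK||MS|), giving 56.7°.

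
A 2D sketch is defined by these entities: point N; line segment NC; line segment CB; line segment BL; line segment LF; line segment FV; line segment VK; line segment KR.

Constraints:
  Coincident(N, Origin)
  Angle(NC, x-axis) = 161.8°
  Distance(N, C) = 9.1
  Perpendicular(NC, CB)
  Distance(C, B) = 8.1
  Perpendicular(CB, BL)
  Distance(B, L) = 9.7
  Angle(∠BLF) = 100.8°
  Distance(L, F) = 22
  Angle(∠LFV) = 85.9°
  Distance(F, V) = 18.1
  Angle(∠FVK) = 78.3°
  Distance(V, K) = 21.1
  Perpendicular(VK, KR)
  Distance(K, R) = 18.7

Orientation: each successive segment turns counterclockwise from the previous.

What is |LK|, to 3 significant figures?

12.3

N is at the origin; NC runs at 161.8° with length 9.1, so C = (-8.64, 2.84). NC ⟂ CB, so CB runs at -108°; with |CB| = 8.1, B = (-11.2, -4.85). CB is perpendicular to BL, so BL runs at -18.2°; with |BL| = 9.7, L = (-1.96, -7.88). ∠BLF = 100.8° gives LF at 61.0° from the x-axis; with |LF| = 22.0, F = (8.71, 11.4). ∠LFV = 85.9° gives FV at 155° from the x-axis; with |FV| = 18.1, V = (-7.71, 19.0). ∠FVK = 78.3° gives VK at -103° from the x-axis; with |VK| = 21.1, K = (-12.5, -1.56). Then |LK| = |K − L| = 12.3.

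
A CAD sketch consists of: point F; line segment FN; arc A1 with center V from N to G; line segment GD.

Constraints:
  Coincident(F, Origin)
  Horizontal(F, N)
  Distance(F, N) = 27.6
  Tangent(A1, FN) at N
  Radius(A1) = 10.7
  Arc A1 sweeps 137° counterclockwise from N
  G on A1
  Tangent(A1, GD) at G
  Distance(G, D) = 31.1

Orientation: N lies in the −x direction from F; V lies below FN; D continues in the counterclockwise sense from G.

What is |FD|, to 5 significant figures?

41.552

F is at the origin; FN is horizontal with |FN| = 27.6 and N on the −x side, so N = (-27.600, 0.0000). Since A1 is tangent to FN there, VN ⟂ FN, so V = N + (0, -10.7) = (-27.600, -10.700). On A1, N sits at bearing 90° from V; a 137° counterclockwise sweep puts G at bearing 227°, so G = V + 10.7·(cos 227°, sin 227°) = (-34.897, -18.525). A1 meets GD tangentially, so VG is at right angles to GD, so GD runs along (−sin 227°, cos 227°); with |GD| = 31.1, D = (-12.152, -39.736). Then |FD| = |D − F| = 41.552.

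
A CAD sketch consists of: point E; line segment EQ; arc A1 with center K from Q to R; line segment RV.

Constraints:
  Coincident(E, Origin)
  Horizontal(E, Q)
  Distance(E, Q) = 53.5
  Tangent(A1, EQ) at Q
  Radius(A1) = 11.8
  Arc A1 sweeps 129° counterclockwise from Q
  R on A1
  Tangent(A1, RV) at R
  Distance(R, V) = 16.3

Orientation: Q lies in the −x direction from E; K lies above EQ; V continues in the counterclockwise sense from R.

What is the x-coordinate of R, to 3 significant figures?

-44.3

E is at the origin; E and Q share the same y with |EQ| = 53.5 and Q on the −x side, so Q = (-53.5, 0.00). A1 meets EQ tangentially, so KQ is at right angles to EQ, so K = Q + (0, 11.8) = (-53.5, 11.8). On A1, Q sits at bearing -90° from K; a 129° counterclockwise sweep puts R at bearing 39°, so R = K + 11.8·(cos 39°, sin 39°) = (-44.3, 19.2). So R.x = -44.3.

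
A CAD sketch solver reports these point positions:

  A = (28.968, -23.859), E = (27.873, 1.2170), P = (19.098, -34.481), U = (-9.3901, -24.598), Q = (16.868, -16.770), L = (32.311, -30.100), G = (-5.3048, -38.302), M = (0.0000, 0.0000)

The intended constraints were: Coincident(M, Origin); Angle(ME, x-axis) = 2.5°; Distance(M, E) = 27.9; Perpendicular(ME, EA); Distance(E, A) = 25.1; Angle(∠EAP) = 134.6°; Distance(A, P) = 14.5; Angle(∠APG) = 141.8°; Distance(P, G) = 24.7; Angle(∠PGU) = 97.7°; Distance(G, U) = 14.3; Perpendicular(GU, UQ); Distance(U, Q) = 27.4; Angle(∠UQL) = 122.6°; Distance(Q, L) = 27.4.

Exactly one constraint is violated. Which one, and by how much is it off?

Distance(Q, L) = 27.4 — off by 7.00.

M = (0.00, 0.00) ✓; ME at 2.500° ✓; |ME| = 27.90 ✓; ∠(ME, EA) = 90.00° ✓; |EA| = 25.10 ✓; ∠EAP = 134.6° ✓; |AP| = 14.50 ✓; ∠APG = 141.8° ✓; |PG| = 24.70 ✓; ∠PGU = 97.70° ✓; |GU| = 14.30 ✓; ∠(GU, UQ) = 90.00° ✓; |UQ| = 27.40 ✓; ∠UQL = 122.6° ✓; |QL| = 20.40 ✗.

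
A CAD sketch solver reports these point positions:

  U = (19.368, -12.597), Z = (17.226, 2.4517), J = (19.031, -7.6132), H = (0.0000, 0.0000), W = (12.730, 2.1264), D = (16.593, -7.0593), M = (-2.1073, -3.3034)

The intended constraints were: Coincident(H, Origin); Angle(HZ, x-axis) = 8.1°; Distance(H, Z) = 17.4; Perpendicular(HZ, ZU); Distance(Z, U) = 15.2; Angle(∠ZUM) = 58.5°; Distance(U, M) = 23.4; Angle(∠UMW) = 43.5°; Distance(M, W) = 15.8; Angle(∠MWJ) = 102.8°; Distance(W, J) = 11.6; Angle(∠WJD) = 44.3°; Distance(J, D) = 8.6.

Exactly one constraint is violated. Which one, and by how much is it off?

Distance(J, D) = 8.6 — off by 6.10.

H = (0.00, 0.00) ✓; HZ at 8.100° ✓; |HZ| = 17.40 ✓; ∠(HZ, ZU) = 90.00° ✓; |ZU| = 15.20 ✓; ∠ZUM = 58.50° ✓; |UM| = 23.40 ✓; ∠UMW = 43.50° ✓; |MW| = 15.80 ✓; ∠MWJ = 102.8° ✓; |WJ| = 11.60 ✓; ∠WJD = 44.30° ✓; |JD| = 2.500 ✗.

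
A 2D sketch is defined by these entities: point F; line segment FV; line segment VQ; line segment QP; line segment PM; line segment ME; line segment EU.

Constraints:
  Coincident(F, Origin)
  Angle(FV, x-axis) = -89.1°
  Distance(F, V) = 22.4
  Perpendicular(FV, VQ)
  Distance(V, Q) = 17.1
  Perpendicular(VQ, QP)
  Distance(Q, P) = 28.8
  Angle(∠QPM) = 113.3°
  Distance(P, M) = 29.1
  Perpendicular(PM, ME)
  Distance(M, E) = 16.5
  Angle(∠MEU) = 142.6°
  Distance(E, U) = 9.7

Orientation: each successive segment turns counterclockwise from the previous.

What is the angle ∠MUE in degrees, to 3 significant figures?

23.7°

F is at the origin; FV runs at -89.1° with length 22.4, so V = (0.352, -22.4). FV is perpendicular to VQ, so VQ runs at 0.900°; with |VQ| = 17.1, Q = (17.4, -22.1). The perpendicularity gives QP at right angles to VQ, so QP runs at 90.9°; with |QP| = 28.8, P = (17.0, 6.67). ∠QPM = 113.3° gives PM at 158° from the x-axis; with |PM| = 29.1, M = (-9.91, 17.8). PM ⟂ ME, so ME runs at -112°; with |ME| = 16.5, E = (-16.2, 2.50). ∠MEU = 142.6° gives EU at -75.0° from the x-axis; with |EU| = 9.7, U = (-13.7, -6.87). Then cos ∠MUE = UM·UE / (|UM||UE|), giving 23.7°.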